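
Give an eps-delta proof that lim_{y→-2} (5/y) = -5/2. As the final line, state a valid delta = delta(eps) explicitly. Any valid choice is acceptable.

delta = min(1, (2/5)eps)

Let eps > 0 be given. We seek delta > 0 such that 0 < |y + 2| < delta implies |5/y + 5/2| < eps.
|5/y + 5/2| = 5·|-2 − y|/(2·|y|) = 5|y + 2|/(2|y|).
Require delta ≤ 1 so that |y| > 2 − 1 = 1, hence 2|y| > 2.
Then |5/y + 5/2| < 5|y + 2|/2, which is < eps when |y + 2| < (2/5)eps.
Take delta = min(1, (2/5)eps). Then 0 < |y + 2| < delta gives both |y + 2| < 1 and |y + 2| < (2/5)eps, so |5/y + 5/2| < eps.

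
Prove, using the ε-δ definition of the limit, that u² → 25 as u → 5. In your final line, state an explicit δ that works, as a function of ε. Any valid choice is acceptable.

Fix ε > 0. We seek δ > 0 with 0 < |u − 5| < δ ⇒ |u² − 25| < ε.
Factor: u² − 25 = (u − 5)(u + 5), so |u² − 25| = |u − 5|·|u + 5|.
Impose δ ≤ 2 so that |u| < 7; then |u + 5| ≤ 12.
Hence |u² − 25| ≤ 12|u − 5|, which is < ε once |u − 5| < ε/12.
Take δ = min(2, ε/12). If 0 < |u − 5| < δ then both bounds hold and |u² − 25| ≤ 12|u − 5| < 12·(ε/12) = ε.

δ = min(2, ε/12)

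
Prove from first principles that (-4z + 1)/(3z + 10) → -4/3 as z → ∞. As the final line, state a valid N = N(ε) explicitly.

N = (43/9)/ε

Let ε > 0 be given. We seek N > 0 such that z > N implies |(-4z + 1)/(3z + 10) + 4/3| < ε.
(-4z + 1)/(3z + 10) + 4/3 = (3(-4z + 1) − (-4)(3z + 10)) / (3(3z + 10)) = 43/(3(3z + 10)).
For z > 0 we have 3z + 10 > 3z, so |(-4z + 1)/(3z + 10) + 4/3| = 43/(3(3z + 10)) < 43/(3·3z) = (43/9)/z.
Thus |(-4z + 1)/(3z + 10) + 4/3| < ε whenever z > (43/9)/ε.
Take N = (43/9)/ε. If z > N then |(-4z + 1)/(3z + 10) + 4/3| < (43/9)/z < ε.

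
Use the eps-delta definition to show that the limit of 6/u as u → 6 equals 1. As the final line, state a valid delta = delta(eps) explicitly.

delta = min(3, 3eps)

Suppose eps > 0. We seek delta > 0 such that 0 < |u − 6| < delta implies |6/u − 1| < eps.
|6/u − 1| = 6·|6 − u|/(6·|u|) = 6|u − 6|/(6|u|).
Require delta ≤ 3 so that |u| > 6 − 3 = 3, hence 6|u| > 18.
Then |6/u − 1| < 6|u − 6|/18, which is < eps when |u − 6| < 3eps.
Take delta = min(3, 3eps). Then 0 < |u − 6| < delta gives both |u − 6| < 3 and |u − 6| < 3eps, so |6/u − 1| < eps.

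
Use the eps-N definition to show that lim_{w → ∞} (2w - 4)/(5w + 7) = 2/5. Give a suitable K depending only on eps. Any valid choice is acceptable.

K = (34/25)/eps

Fix eps > 0. We seek K > 0 such that w > K implies |(2w - 4)/(5w + 7) − (2/5)| < eps.
(2w - 4)/(5w + 7) − (2/5) = (5(2w - 4) − 2(5w + 7)) / (5(5w + 7)) = -34/(5(5w + 7)).
For w > 0 we have 5w + 7 > 5w, so |(2w - 4)/(5w + 7) − (2/5)| = 34/(5(5w + 7)) < 34/(5·5w) = (34/25)/w.
Thus |(2w - 4)/(5w + 7) − (2/5)| < eps whenever w > (34/25)/eps.
Take K = (34/25)/eps. If w > K then |(2w - 4)/(5w + 7) − (2/5)| < (34/25)/w < eps.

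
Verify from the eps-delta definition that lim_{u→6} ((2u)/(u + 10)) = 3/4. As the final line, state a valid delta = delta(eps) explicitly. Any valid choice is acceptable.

delta = min(8, (32/5)eps)

Suppose eps > 0. We want delta > 0 with 0 < |u − 6| < delta ⇒ |(2u)/(u + 10) − (3/4)| < eps.
Combining over a common denominator, (2u)/(u + 10) − (3/4) = [(2u)·16 − 12·(u + 10)] / [16·(u + 10)] = 20(u − 6) / (16(u + 10)).
So |(2u)/(u + 10) − (3/4)| = 20|u − 6| / (16·|u + 10|).
Restrict delta ≤ 8. Then |u − 6| < 8 gives |u + 10| = |(u − 6) + 16| ≥ 16 − 8 = 8.
Hence |(2u)/(u + 10) − (3/4)| < 20|u − 6|/(16·8) = (5/32)|u − 6|, which is < eps once |u − 6| < (32/5)eps.
Take delta = min(8, (32/5)eps). Then 0 < |u − 6| < delta forces both bounds, so |(2u)/(u + 10) − (3/4)| < eps.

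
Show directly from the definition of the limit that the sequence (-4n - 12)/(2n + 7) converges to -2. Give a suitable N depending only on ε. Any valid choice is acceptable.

Let ε > 0 be given. For n ≥ 1, |(-4n - 12)/(2n + 7) + 2| = |4|/(2(2n + 7)) = 4/(2(2n + 7)).
Since 2n + 7 ≥ 2n for n ≥ 1, this is ≤ 4/(2·2n) = 1/n.
So |(-4n - 12)/(2n + 7) + 2| < ε whenever n > 1/ε.
Take N = 1/ε. If n > N then |(-4n - 12)/(2n + 7) + 2| ≤ 1/n < ε.

N = 1/ε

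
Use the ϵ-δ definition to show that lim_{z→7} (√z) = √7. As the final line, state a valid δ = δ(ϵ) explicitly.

Fix ϵ > 0. We want δ > 0 such that 0 < |z − 7| < δ implies |√z − √7| < ϵ.
Multiplying by the conjugate, |√z − √7| = |z − 7|/(√z + √7).
Restrict δ ≤ 7 so that |z − 7| < 7 forces z > 0, and then √z + √7 > √7.
Hence |√z − √7| < |z − 7|/√7, which is < ϵ once |z − 7| < √7·ϵ.
Take δ = min(7, √7·ϵ). If 0 < |z − 7| < δ then z > 0 and |√z − √7| < |z − 7|/√7 < ϵ.

δ = min(7, √7·ϵ)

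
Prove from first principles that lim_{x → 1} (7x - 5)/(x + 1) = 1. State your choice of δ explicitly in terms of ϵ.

δ = min(1, (1/6)ϵ)

Let ϵ > 0. We want δ > 0 with 0 < |x − 1| < δ ⇒ |(7x - 5)/(x + 1) − 1| < ϵ.
Combining over a common denominator, (7x - 5)/(x + 1) − 1 = [(7x - 5)·2 − 2·(x + 1)] / [2·(x + 1)] = 12(x − 1) / (2(x + 1)).
So |(7x - 5)/(x + 1) − 1| = 12|x − 1| / (2·|x + 1|).
Require δ ≤ 1, so |x + 1| ≥ |2| − |x − 1| > 2 − 1 = 1.
Hence |(7x - 5)/(x + 1) − 1| < 12|x − 1|/(2·1) = 6|x − 1|, which is < ϵ once |x − 1| < (1/6)ϵ.
Take δ = min(1, (1/6)ϵ). Then 0 < |x − 1| < δ forces both bounds, so |(7x - 5)/(x + 1) − 1| < ϵ.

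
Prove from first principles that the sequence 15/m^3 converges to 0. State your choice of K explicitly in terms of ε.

K = (15/ε)^{1/3}

Let ε > 0. For m ≥ 1, |15/m^3 − 0| = 15/m^3.
15/m^3 < ε ⇔ m^3 > 15/ε ⇔ m > (15/ε)^{1/3}.
Take K = (15/ε)^{1/3}. Then m > K implies 15/m^3 < ε.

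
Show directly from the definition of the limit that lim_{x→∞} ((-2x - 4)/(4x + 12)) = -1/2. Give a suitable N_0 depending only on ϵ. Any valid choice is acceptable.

N_0 = (1/2)/ϵ

Let ϵ > 0. We seek N_0 > 0 such that x > N_0 implies |(-2x - 4)/(4x + 12) + 1/2| < ϵ.
(-2x - 4)/(4x + 12) + 1/2 = (4(-2x - 4) − (-2)(4x + 12)) / (4(4x + 12)) = 8/(4(4x + 12)).
For x > 0 we have 4x + 12 > 4x, so |(-2x - 4)/(4x + 12) + 1/2| = 8/(4(4x + 12)) < 8/(4·4x) = (1/2)/x.
Thus |(-2x - 4)/(4x + 12) + 1/2| < ϵ whenever x > (1/2)/ϵ.
Take N_0 = (1/2)/ϵ. If x > N_0 then |(-2x - 4)/(4x + 12) + 1/2| < (1/2)/x < ϵ.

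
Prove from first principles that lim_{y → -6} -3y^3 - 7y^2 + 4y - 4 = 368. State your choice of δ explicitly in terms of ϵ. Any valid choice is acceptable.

δ = min(2, ϵ/342)

Fix ϵ > 0. We want δ > 0 such that 0 < |y + 6| < δ implies |(-3y^3 - 7y^2 + 4y - 4) − 368| < ϵ.
(-3y^3 - 7y^2 + 4y - 4) − 368 = -3y^3 - 7y^2 + 4y - 372 = (y + 6)(-3y^2 + 11y - 62).
So |(-3y^3 - 7y^2 + 4y - 4) − 368| = |y + 6|·|-3y^2 + 11y - 62|.
Require δ ≤ 2. Then |y + 6| < 2 gives |y| < 8, and by the triangle inequality |-3y^2 + 11y - 62| ≤ 3·8^2 + 11·8 + 62 = 342.
Hence |(-3y^3 - 7y^2 + 4y - 4) − 368| ≤ 342|y + 6| < ϵ provided |y + 6| < ϵ/342.
Take δ = min(2, ϵ/342). Then 0 < |y + 6| < δ gives both |y + 6| < 2 and |y + 6| < ϵ/342, so |(-3y^3 - 7y^2 + 4y - 4) − 368| < ϵ.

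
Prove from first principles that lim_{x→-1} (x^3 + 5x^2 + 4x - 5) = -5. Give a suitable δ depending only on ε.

δ = min(1, ε/12)

Fix ε > 0. We want δ > 0 such that 0 < |x + 1| < δ implies |(x^3 + 5x^2 + 4x - 5) + 5| < ε.
(x^3 + 5x^2 + 4x - 5) + 5 = x^3 + 5x^2 + 4x = (x + 1)(x^2 + 4x).
So |(x^3 + 5x^2 + 4x - 5) + 5| = |x + 1|·|x^2 + 4x|.
Assume first that |x + 1| < 1, so |x| < 2. Then |x^2 + 4x| ≤ 2^2 + 4·2 = 12.
Hence |(x^3 + 5x^2 + 4x - 5) + 5| ≤ 12|x + 1| < ε provided |x + 1| < ε/12.
Take δ = min(1, ε/12). Then 0 < |x + 1| < δ gives both |x + 1| < 1 and |x + 1| < ε/12, so |(x^3 + 5x^2 + 4x - 5) + 5| < ε.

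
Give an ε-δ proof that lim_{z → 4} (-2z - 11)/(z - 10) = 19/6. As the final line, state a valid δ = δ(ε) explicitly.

δ = min(3, (18/31)ε)

Let ε > 0. We want δ > 0 with 0 < |z − 4| < δ ⇒ |(-2z - 11)/(z - 10) − (19/6)| < ε.
Combining over a common denominator, (-2z - 11)/(z - 10) − (19/6) = [(-2z - 11)·(-6) − (-19)·(z - 10)] / [(-6)·(z - 10)] = 31(z − 4) / ((-6)(z - 10)).
So |(-2z - 11)/(z - 10) − (19/6)| = 31|z − 4| / (6·|z − 10|).
Restrict δ ≤ 3. Then |z − 4| < 3 gives |z − 10| = |(z − 4) + (-6)| ≥ 6 − 3 = 3.
Hence |(-2z - 11)/(z - 10) − (19/6)| < 31|z − 4|/(6·3) = (31/18)|z − 4|, which is < ε once |z − 4| < (18/31)ε.
Take δ = min(3, (18/31)ε). Then 0 < |z − 4| < δ forces both bounds, so |(-2z - 11)/(z - 10) − (19/6)| < ε.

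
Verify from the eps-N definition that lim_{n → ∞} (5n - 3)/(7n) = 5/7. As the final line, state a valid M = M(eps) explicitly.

Let eps > 0 be given. For n ≥ 1, |(5n - 3)/(7n) − (5/7)| = |-21|/(7(7n)) = 21/(7(7n)).
Since 7n ≥ 7n for n ≥ 1, this is ≤ 21/(7·7n) = (3/7)/n.
So |(5n - 3)/(7n) − (5/7)| < eps whenever n > (3/7)/eps.
Take M = (3/7)/eps. If n > M then |(5n - 3)/(7n) − (5/7)| ≤ (3/7)/n < eps.

M = (3/7)/eps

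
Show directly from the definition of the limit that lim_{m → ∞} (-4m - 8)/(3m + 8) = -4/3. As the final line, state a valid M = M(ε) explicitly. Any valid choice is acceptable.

Let ε > 0 be given. For m ≥ 1, |(-4m - 8)/(3m + 8) + 4/3| = |8|/(3(3m + 8)) = 8/(3(3m + 8)).
Since 3m + 8 ≥ 3m for m ≥ 1, this is ≤ 8/(3·3m) = (8/9)/m.
So |(-4m - 8)/(3m + 8) + 4/3| < ε whenever m > (8/9)/ε.
Take M = (8/9)/ε. If m > M then |(-4m - 8)/(3m + 8) + 4/3| ≤ (8/9)/m < ε.

M = (8/9)/ε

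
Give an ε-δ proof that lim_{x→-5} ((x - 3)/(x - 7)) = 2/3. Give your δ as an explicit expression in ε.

δ = min(6, 18ε)

Let ε > 0. We want δ > 0 with 0 < |x + 5| < δ ⇒ |(x - 3)/(x - 7) − (2/3)| < ε.
Combining over a common denominator, (x - 3)/(x - 7) − (2/3) = [(x - 3)·(-12) − (-8)·(x - 7)] / [(-12)·(x - 7)] = -4(x + 5) / ((-12)(x - 7)).
So |(x - 3)/(x - 7) − (2/3)| = 4|x + 5| / (12·|x − 7|).
Require δ ≤ 6, so |x − 7| ≥ |-12| − |x + 5| > 12 − 6 = 6.
Hence |(x - 3)/(x - 7) − (2/3)| < 4|x + 5|/(12·6) = (1/18)|x + 5|, which is < ε once |x + 5| < 18ε.
Take δ = min(6, 18ε). Then 0 < |x + 5| < δ forces both bounds, so |(x - 3)/(x - 7) − (2/3)| < ε.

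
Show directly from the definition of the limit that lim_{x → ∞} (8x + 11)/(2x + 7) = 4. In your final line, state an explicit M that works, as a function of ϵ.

Let ϵ > 0 be given. We seek M > 0 such that x > M implies |(8x + 11)/(2x + 7) − 4| < ϵ.
(8x + 11)/(2x + 7) − 4 = (2(8x + 11) − 8(2x + 7)) / (2(2x + 7)) = -34/(2(2x + 7)).
For x > 0 we have 2x + 7 > 2x, so |(8x + 11)/(2x + 7) − 4| = 34/(2(2x + 7)) < 34/(2·2x) = (17/2)/x.
Thus |(8x + 11)/(2x + 7) − 4| < ϵ whenever x > (17/2)/ϵ.
Take M = (17/2)/ϵ. If x > M then |(8x + 11)/(2x + 7) − 4| < (17/2)/x < ϵ.

M = (17/2)/ϵ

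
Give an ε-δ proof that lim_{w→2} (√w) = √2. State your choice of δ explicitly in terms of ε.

Suppose ε > 0. We want δ > 0 such that 0 < |w − 2| < δ implies |√w − √2| < ε.
Rationalise: √w − √2 = (w − 2)/(√w + √2), so |√w − √2| = |w − 2|/(√w + √2).
Restrict δ ≤ 2 so that |w − 2| < 2 forces w > 0, and then √w + √2 > √2.
Hence |√w − √2| < |w − 2|/√2, which is < ε once |w − 2| < √2·ε.
Take δ = min(2, √2·ε). If 0 < |w − 2| < δ then w > 0 and |√w − √2| < |w − 2|/√2 < ε.

δ = min(2, √2·ε)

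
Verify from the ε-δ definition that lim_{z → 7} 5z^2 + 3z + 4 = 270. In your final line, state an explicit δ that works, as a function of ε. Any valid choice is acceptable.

δ = min(2, ε/83)

Suppose ε > 0. We want δ > 0 such that 0 < |z − 7| < δ implies |(5z^2 + 3z + 4) − 270| < ε.
(5z^2 + 3z + 4) − 270 = 5z^2 + 3z - 266 = (z − 7)(5z + 38).
So |(5z^2 + 3z + 4) − 270| = |z − 7|·|5z + 38|.
Assume first that |z − 7| < 2, so |z| < 9. Then |5z + 38| ≤ 5·9 + 38 = 83.
Hence |(5z^2 + 3z + 4) − 270| ≤ 83|z − 7| < ε provided |z − 7| < ε/83.
Choosing δ = min(2, ε/83) ensures both conditions, hence |(5z^2 + 3z + 4) − 270| < ε.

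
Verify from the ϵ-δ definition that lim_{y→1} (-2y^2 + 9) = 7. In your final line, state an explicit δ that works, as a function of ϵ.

Suppose ϵ > 0. We want δ > 0 such that 0 < |y − 1| < δ implies |(-2y^2 + 9) − 7| < ϵ.
(-2y^2 + 9) − 7 = -2y^2 + 2 = (y − 1)(-2y - 2).
So |(-2y^2 + 9) − 7| = |y − 1|·|-2y - 2|.
Require δ ≤ 1. Then |y − 1| < 1 gives |y| < 2, and by the triangle inequality |-2y - 2| ≤ 2·2 + 2 = 6.
Hence |(-2y^2 + 9) − 7| ≤ 6|y − 1| < ϵ provided |y − 1| < ϵ/6.
Take δ = min(1, ϵ/6). Then 0 < |y − 1| < δ gives both |y − 1| < 1 and |y − 1| < ϵ/6, so |(-2y^2 + 9) − 7| < ϵ.

δ = min(1, ϵ/6)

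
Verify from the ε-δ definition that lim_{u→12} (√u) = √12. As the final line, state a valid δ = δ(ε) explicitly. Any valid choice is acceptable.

δ = min(12, √12·ε)

Let ε > 0. We want δ > 0 such that 0 < |u − 12| < δ implies |√u − √12| < ε.
Rationalise: √u − √12 = (u − 12)/(√u + √12), so |√u − √12| = |u − 12|/(√u + √12).
Restrict δ ≤ 12 so that |u − 12| < 12 forces u > 0, and then √u + √12 > √12.
Hence |√u − √12| < |u − 12|/√12, which is < ε once |u − 12| < √12·ε.
Take δ = min(12, √12·ε). If 0 < |u − 12| < δ then u > 0 and |√u − √12| < |u − 12|/√12 < ε.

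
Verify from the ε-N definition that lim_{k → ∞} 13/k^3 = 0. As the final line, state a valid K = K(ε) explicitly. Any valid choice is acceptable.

Let ε > 0. For k ≥ 1, |13/k^3 − 0| = 13/k^3.
13/k^3 < ε ⇔ k^3 > 13/ε ⇔ k > (13/ε)^{1/3}.
Take K = (13/ε)^{1/3}. Then k > K implies 13/k^3 < ε.

K = (13/ε)^{1/3}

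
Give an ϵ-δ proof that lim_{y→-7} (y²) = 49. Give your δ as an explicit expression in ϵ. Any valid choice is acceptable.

Let ϵ > 0 be given. We seek δ > 0 with 0 < |y + 7| < δ ⇒ |y² − 49| < ϵ.
Factor: y² − 49 = (y + 7)(y - 7), so |y² − 49| = |y + 7|·|y - 7|.
Impose δ ≤ 1 so that |y| < 8; then |y - 7| ≤ 15.
Hence |y² − 49| ≤ 15|y + 7|, which is < ϵ once |y + 7| < ϵ/15.
Take δ = min(1, ϵ/15). If 0 < |y + 7| < δ then both bounds hold and |y² − 49| ≤ 15|y + 7| < 15·(ϵ/15) = ϵ.

δ = min(1, ϵ/15)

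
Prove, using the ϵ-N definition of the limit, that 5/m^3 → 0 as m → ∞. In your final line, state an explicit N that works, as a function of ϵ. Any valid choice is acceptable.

N = (5/ϵ)^{1/3}

Let ϵ > 0 be given. For m ≥ 1, |5/m^3 − 0| = 5/m^3.
5/m^3 < ϵ ⇔ m^3 > 5/ϵ ⇔ m > (5/ϵ)^{1/3}.
Take N = (5/ϵ)^{1/3}. Then m > N implies 5/m^3 < ϵ.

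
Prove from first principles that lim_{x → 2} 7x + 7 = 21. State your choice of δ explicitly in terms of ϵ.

Let ϵ > 0 be given. We need δ > 0 so that 0 < |x − 2| < δ implies |(7x + 7) − 21| < ϵ.
Since (7x + 7) − 21 = 7(x − 2), we have |(7x + 7) − 21| = 7|x − 2|.
So 7|x − 2| < ϵ exactly when |x − 2| < ϵ/7.
Take δ = ϵ/7. If 0 < |x − 2| < δ then |(7x + 7) − 21| = 7|x − 2| < 7·(ϵ/7) = ϵ.

δ = ϵ/7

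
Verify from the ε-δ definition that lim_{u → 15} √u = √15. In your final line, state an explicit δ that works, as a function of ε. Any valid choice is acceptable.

δ = min(15, √15·ε)

Suppose ε > 0. We want δ > 0 such that 0 < |u − 15| < δ implies |√u − √15| < ε.
Multiplying by the conjugate, |√u − √15| = |u − 15|/(√u + √15).
Restrict δ ≤ 15 so that |u − 15| < 15 forces u > 0, and then √u + √15 > √15.
Hence |√u − √15| < |u − 15|/√15, which is < ε once |u − 15| < √15·ε.
Take δ = min(15, √15·ε). If 0 < |u − 15| < δ then u > 0 and |√u − √15| < |u − 15|/√15 < ε.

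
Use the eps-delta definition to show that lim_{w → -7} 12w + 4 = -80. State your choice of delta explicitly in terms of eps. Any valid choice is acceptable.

Fix eps > 0. We need delta > 0 so that 0 < |w + 7| < delta implies |(12w + 4) + 80| < eps.
Since (12w + 4) + 80 = 12(w + 7), we have |(12w + 4) + 80| = 12|w + 7|.
So 12|w + 7| < eps exactly when |w + 7| < eps/12.
Take delta = eps/12. If 0 < |w + 7| < delta then |(12w + 4) + 80| = 12|w + 7| < 12·(eps/12) = eps.

delta = eps/12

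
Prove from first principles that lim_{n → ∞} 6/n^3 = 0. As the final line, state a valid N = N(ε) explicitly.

N = (6/ε)^{1/3}

Suppose ε > 0. For n ≥ 1, |6/n^3 − 0| = 6/n^3.
6/n^3 < ε ⇔ n^3 > 6/ε ⇔ n > (6/ε)^{1/3}.
Take N = (6/ε)^{1/3}. Then n > N implies 6/n^3 < ε.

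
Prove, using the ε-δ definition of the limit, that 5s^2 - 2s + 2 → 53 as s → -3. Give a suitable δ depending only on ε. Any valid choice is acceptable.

Let ε > 0. We want δ > 0 such that 0 < |s + 3| < δ implies |(5s^2 - 2s + 2) − 53| < ε.
(5s^2 - 2s + 2) − 53 = 5s^2 - 2s - 51 = (s + 3)(5s - 17).
So |(5s^2 - 2s + 2) − 53| = |s + 3|·|5s - 17|.
Assume first that |s + 3| < 1, so |s| < 4. Then |5s - 17| ≤ 5·4 + 17 = 37.
Hence |(5s^2 - 2s + 2) − 53| ≤ 37|s + 3| < ε provided |s + 3| < ε/37.
Choosing δ = min(1, ε/37) ensures both conditions, hence |(5s^2 - 2s + 2) − 53| < ε.

δ = min(1, ε/37)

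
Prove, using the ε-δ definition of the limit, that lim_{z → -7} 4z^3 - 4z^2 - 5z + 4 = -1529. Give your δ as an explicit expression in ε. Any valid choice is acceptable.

Let ε > 0 be given. We want δ > 0 such that 0 < |z + 7| < δ implies |(4z^3 - 4z^2 - 5z + 4) + 1529| < ε.
(4z^3 - 4z^2 - 5z + 4) + 1529 = 4z^3 - 4z^2 - 5z + 1533 = (z + 7)(4z^2 - 32z + 219).
So |(4z^3 - 4z^2 - 5z + 4) + 1529| = |z + 7|·|4z^2 - 32z + 219|.
Require δ ≤ 1. Then |z + 7| < 1 gives |z| < 8, and by the triangle inequality |4z^2 - 32z + 219| ≤ 4·8^2 + 32·8 + 219 = 731.
Hence |(4z^3 - 4z^2 - 5z + 4) + 1529| ≤ 731|z + 7| < ε provided |z + 7| < ε/731.
Take δ = min(1, ε/731). Then 0 < |z + 7| < δ gives both |z + 7| < 1 and |z + 7| < ε/731, so |(4z^3 - 4z^2 - 5z + 4) + 1529| < ε.

δ = min(1, ε/731)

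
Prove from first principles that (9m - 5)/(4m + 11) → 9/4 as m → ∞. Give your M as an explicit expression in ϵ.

Let ϵ > 0 be given. For m ≥ 1, |(9m - 5)/(4m + 11) − (9/4)| = |-119|/(4(4m + 11)) = 119/(4(4m + 11)).
Since 4m + 11 ≥ 4m for m ≥ 1, this is ≤ 119/(4·4m) = (119/16)/m.
So |(9m - 5)/(4m + 11) − (9/4)| < ϵ whenever m > (119/16)/ϵ.
Take M = (119/16)/ϵ. If m > M then |(9m - 5)/(4m + 11) − (9/4)| ≤ (119/16)/m < ϵ.

M = (119/16)/ϵ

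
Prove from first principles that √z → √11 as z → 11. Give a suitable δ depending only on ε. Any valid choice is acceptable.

δ = min(11, √11·ε)

Let ε > 0. We want δ > 0 such that 0 < |z − 11| < δ implies |√z − √11| < ε.
Multiplying by the conjugate, |√z − √11| = |z − 11|/(√z + √11).
Restrict δ ≤ 11 so that |z − 11| < 11 forces z > 0, and then √z + √11 > √11.
Hence |√z − √11| < |z − 11|/√11, which is < ε once |z − 11| < √11·ε.
Take δ = min(11, √11·ε). If 0 < |z − 11| < δ then z > 0 and |√z − √11| < |z − 11|/√11 < ε.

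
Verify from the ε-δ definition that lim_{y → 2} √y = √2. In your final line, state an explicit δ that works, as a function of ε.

δ = min(2, √2·ε)

Suppose ε > 0. We want δ > 0 such that 0 < |y − 2| < δ implies |√y − √2| < ε.
Rationalise: √y − √2 = (y − 2)/(√y + √2), so |√y − √2| = |y − 2|/(√y + √2).
Restrict δ ≤ 2 so that |y − 2| < 2 forces y > 0, and then √y + √2 > √2.
Hence |√y − √2| < |y − 2|/√2, which is < ε once |y − 2| < √2·ε.
Take δ = min(2, √2·ε). If 0 < |y − 2| < δ then y > 0 and |√y − √2| < |y − 2|/√2 < ε.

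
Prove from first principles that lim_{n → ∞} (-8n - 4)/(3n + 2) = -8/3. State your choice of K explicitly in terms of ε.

K = (4/9)/ε

Let ε > 0 be given. For n ≥ 1, |(-8n - 4)/(3n + 2) + 8/3| = |4|/(3(3n + 2)) = 4/(3(3n + 2)).
Since 3n + 2 ≥ 3n for n ≥ 1, this is ≤ 4/(3·3n) = (4/9)/n.
So |(-8n - 4)/(3n + 2) + 8/3| < ε whenever n > (4/9)/ε.
Take K = (4/9)/ε. If n > K then |(-8n - 4)/(3n + 2) + 8/3| ≤ (4/9)/n < ε.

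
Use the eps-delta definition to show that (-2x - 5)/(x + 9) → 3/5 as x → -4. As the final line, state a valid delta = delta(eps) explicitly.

delta = min(5/2, (25/26)eps)

Let eps > 0. We want delta > 0 with 0 < |x + 4| < delta ⇒ |(-2x - 5)/(x + 9) − (3/5)| < eps.
Combining over a common denominator, (-2x - 5)/(x + 9) − (3/5) = [(-2x - 5)·5 − 3·(x + 9)] / [5·(x + 9)] = -13(x + 4) / (5(x + 9)).
So |(-2x - 5)/(x + 9) − (3/5)| = 13|x + 4| / (5·|x + 9|).
Restrict delta ≤ 5/2. Then |x + 4| < 5/2 gives |x + 9| = |(x + 4) + 5| ≥ 5 − 5/2 = 5/2.
Hence |(-2x - 5)/(x + 9) − (3/5)| < 13|x + 4|/(5·(5/2)) = (26/25)|x + 4|, which is < eps once |x + 4| < (25/26)eps.
Take delta = min(5/2, (25/26)eps). Then 0 < |x + 4| < delta forces both bounds, so |(-2x - 5)/(x + 9) − (3/5)| < eps.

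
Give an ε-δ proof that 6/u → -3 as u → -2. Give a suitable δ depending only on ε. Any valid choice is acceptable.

Suppose ε > 0. We seek δ > 0 such that 0 < |u + 2| < δ implies |6/u + 3| < ε.
|6/u + 3| = 6·|-2 − u|/(2·|u|) = 6|u + 2|/(2|u|).
Require δ ≤ 1 so that |u| > 2 − 1 = 1, hence 2|u| > 2.
Then |6/u + 3| < 6|u + 2|/2, which is < ε when |u + 2| < (1/3)ε.
Take δ = min(1, (1/3)ε). Then 0 < |u + 2| < δ gives both |u + 2| < 1 and |u + 2| < (1/3)ε, so |6/u + 3| < ε.

δ = min(1, (1/3)ε)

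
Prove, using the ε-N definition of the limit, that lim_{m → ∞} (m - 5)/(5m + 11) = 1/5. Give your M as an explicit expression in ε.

Suppose ε > 0. For m ≥ 1, |(m - 5)/(5m + 11) − (1/5)| = |-36|/(5(5m + 11)) = 36/(5(5m + 11)).
Since 5m + 11 ≥ 5m for m ≥ 1, this is ≤ 36/(5·5m) = (36/25)/m.
So |(m - 5)/(5m + 11) − (1/5)| < ε whenever m > (36/25)/ε.
Take M = (36/25)/ε. If m > M then |(m - 5)/(5m + 11) − (1/5)| ≤ (36/25)/m < ε.

M = (36/25)/ε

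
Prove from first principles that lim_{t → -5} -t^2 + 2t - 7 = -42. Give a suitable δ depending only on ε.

Let ε > 0. We want δ > 0 such that 0 < |t + 5| < δ implies |(-t^2 + 2t - 7) + 42| < ε.
(-t^2 + 2t - 7) + 42 = -t^2 + 2t + 35 = (t + 5)(-t + 7).
So |(-t^2 + 2t - 7) + 42| = |t + 5|·|-t + 7|.
Assume first that |t + 5| < 2, so |t| < 7. Then |-t + 7| ≤ 7 + 7 = 14.
Hence |(-t^2 + 2t - 7) + 42| ≤ 14|t + 5| < ε provided |t + 5| < ε/14.
Take δ = min(2, ε/14). Then 0 < |t + 5| < δ gives both |t + 5| < 2 and |t + 5| < ε/14, so |(-t^2 + 2t - 7) + 42| < ε.

δ = min(2, ε/14)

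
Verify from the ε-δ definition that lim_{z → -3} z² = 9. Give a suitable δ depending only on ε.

δ = min(1, ε/7)

Fix ε > 0. We seek δ > 0 with 0 < |z + 3| < δ ⇒ |z² − 9| < ε.
Factor: z² − 9 = (z + 3)(z - 3), so |z² − 9| = |z + 3|·|z - 3|.
Impose δ ≤ 1 so that |z| < 4; then |z - 3| ≤ 7.
Hence |z² − 9| ≤ 7|z + 3|, which is < ε once |z + 3| < ε/7.
Take δ = min(1, ε/7). If 0 < |z + 3| < δ then both bounds hold and |z² − 9| ≤ 7|z + 3| < 7·(ε/7) = ε.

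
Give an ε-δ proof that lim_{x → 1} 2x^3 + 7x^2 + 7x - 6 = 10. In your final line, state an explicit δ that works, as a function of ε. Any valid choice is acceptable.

δ = min(2, ε/61)

Let ε > 0 be given. We want δ > 0 such that 0 < |x − 1| < δ implies |(2x^3 + 7x^2 + 7x - 6) − 10| < ε.
(2x^3 + 7x^2 + 7x - 6) − 10 = 2x^3 + 7x^2 + 7x - 16 = (x − 1)(2x^2 + 9x + 16).
So |(2x^3 + 7x^2 + 7x - 6) − 10| = |x − 1|·|2x^2 + 9x + 16|.
Require δ ≤ 2. Then |x − 1| < 2 gives |x| < 3, and by the triangle inequality |2x^2 + 9x + 16| ≤ 2·3^2 + 9·3 + 16 = 61.
Hence |(2x^3 + 7x^2 + 7x - 6) − 10| ≤ 61|x − 1| < ε provided |x − 1| < ε/61.
Choosing δ = min(2, ε/61) ensures both conditions, hence |(2x^3 + 7x^2 + 7x - 6) − 10| < ε.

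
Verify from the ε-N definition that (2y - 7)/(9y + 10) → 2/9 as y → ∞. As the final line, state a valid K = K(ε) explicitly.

Fix ε > 0. We seek K > 0 such that y > K implies |(2y - 7)/(9y + 10) − (2/9)| < ε.
(2y - 7)/(9y + 10) − (2/9) = (9(2y - 7) − 2(9y + 10)) / (9(9y + 10)) = -83/(9(9y + 10)).
For y > 0 we have 9y + 10 > 9y, so |(2y - 7)/(9y + 10) − (2/9)| = 83/(9(9y + 10)) < 83/(9·9y) = (83/81)/y.
Thus |(2y - 7)/(9y + 10) − (2/9)| < ε whenever y > (83/81)/ε.
Take K = (83/81)/ε. If y > K then |(2y - 7)/(9y + 10) − (2/9)| < (83/81)/y < ε.

K = (83/81)/ε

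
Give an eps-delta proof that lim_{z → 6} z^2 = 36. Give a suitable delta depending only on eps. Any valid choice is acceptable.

Suppose eps > 0. We seek delta > 0 with 0 < |z − 6| < delta ⇒ |z^2 − 36| < eps.
Factor: z^2 − 36 = (z − 6)(z + 6), so |z^2 − 36| = |z − 6|·|z + 6|.
Restrict delta ≤ 2. Then |z − 6| < 2 gives |z| < 8, so by the triangle inequality |z + 6| ≤ 8 + 6 = 14.
Hence |z^2 − 36| ≤ 14|z − 6|, which is < eps once |z − 6| < eps/14.
Take delta = min(2, eps/14). If 0 < |z − 6| < delta then both bounds hold and |z^2 − 36| ≤ 14|z − 6| < 14·(eps/14) = eps.

delta = min(2, eps/14)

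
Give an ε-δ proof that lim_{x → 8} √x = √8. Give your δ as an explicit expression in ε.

δ = min(8, √8·ε)

Suppose ε > 0. We want δ > 0 such that 0 < |x − 8| < δ implies |√x − √8| < ε.
Multiplying by the conjugate, |√x − √8| = |x − 8|/(√x + √8).
Restrict δ ≤ 8 so that |x − 8| < 8 forces x > 0, and then √x + √8 > √8.
Hence |√x − √8| < |x − 8|/√8, which is < ε once |x − 8| < √8·ε.
Take δ = min(8, √8·ε). If 0 < |x − 8| < δ then x > 0 and |√x − √8| < |x − 8|/√8 < ε.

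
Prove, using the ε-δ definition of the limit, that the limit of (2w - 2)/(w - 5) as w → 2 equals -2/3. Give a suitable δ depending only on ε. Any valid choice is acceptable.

δ = min(3/2, (9/16)ε)

Let ε > 0. We want δ > 0 with 0 < |w − 2| < δ ⇒ |(2w - 2)/(w - 5) + 2/3| < ε.
Combining over a common denominator, (2w - 2)/(w - 5) + 2/3 = [(2w - 2)·(-3) − 2·(w - 5)] / [(-3)·(w - 5)] = -8(w − 2) / ((-3)(w - 5)).
So |(2w - 2)/(w - 5) + 2/3| = 8|w − 2| / (3·|w − 5|).
Require δ ≤ 3/2, so |w − 5| ≥ |-3| − |w − 2| > 3 − 3/2 = 3/2.
Hence |(2w - 2)/(w - 5) + 2/3| < 8|w − 2|/(3·(3/2)) = (16/9)|w − 2|, which is < ε once |w − 2| < (9/16)ε.
Take δ = min(3/2, (9/16)ε). Then 0 < |w − 2| < δ forces both bounds, so |(2w - 2)/(w - 5) + 2/3| < ε.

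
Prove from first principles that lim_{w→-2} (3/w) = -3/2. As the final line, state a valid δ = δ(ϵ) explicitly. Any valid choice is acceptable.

Let ϵ > 0 be given. We seek δ > 0 such that 0 < |w + 2| < δ implies |3/w + 3/2| < ϵ.
|3/w + 3/2| = 3·|-2 − w|/(2·|w|) = 3|w + 2|/(2|w|).
Restrict δ ≤ 1. Then |w + 2| < 1 gives |w| > 1, so 2|w| > 2.
Then |3/w + 3/2| < 3|w + 2|/2, which is < ϵ when |w + 2| < (2/3)ϵ.
Take δ = min(1, (2/3)ϵ). Then 0 < |w + 2| < δ gives both |w + 2| < 1 and |w + 2| < (2/3)ϵ, so |3/w + 3/2| < ϵ.

δ = min(1, (2/3)ϵ)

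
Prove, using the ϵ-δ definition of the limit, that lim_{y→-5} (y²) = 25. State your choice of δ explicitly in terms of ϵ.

δ = min(2, ϵ/12)

Fix ϵ > 0. We seek δ > 0 with 0 < |y + 5| < δ ⇒ |y² − 25| < ϵ.
Factor: y² − 25 = (y + 5)(y - 5), so |y² − 25| = |y + 5|·|y - 5|.
Restrict δ ≤ 2. Then |y + 5| < 2 gives |y| < 7, so by the triangle inequality |y - 5| ≤ 7 + 5 = 12.
Hence |y² − 25| ≤ 12|y + 5|, which is < ϵ once |y + 5| < ϵ/12.
Take δ = min(2, ϵ/12). If 0 < |y + 5| < δ then both bounds hold and |y² − 25| ≤ 12|y + 5| < 12·(ϵ/12) = ϵ.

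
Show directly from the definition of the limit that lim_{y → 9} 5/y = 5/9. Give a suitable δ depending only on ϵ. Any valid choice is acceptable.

Fix ϵ > 0. We seek δ > 0 such that 0 < |y − 9| < δ implies |5/y − (5/9)| < ϵ.
|5/y − (5/9)| = 5·|9 − y|/(9·|y|) = 5|y − 9|/(9|y|).
Restrict δ ≤ 9/2. Then |y − 9| < 9/2 gives |y| > 9/2, so 9|y| > 81/2.
Then |5/y − (5/9)| < 5|y − 9|/(81/2), which is < ϵ when |y − 9| < (81/10)ϵ.
Take δ = min(9/2, (81/10)ϵ). Then 0 < |y − 9| < δ gives both |y − 9| < 9/2 and |y − 9| < (81/10)ϵ, so |5/y − (5/9)| < ϵ.

δ = min(9/2, (81/10)ϵ)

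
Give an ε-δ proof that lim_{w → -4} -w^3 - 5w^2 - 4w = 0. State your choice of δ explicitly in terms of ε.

Fix ε > 0. We want δ > 0 such that 0 < |w + 4| < δ implies |(-w^3 - 5w^2 - 4w)| < ε.
(-w^3 - 5w^2 - 4w) = -w^3 - 5w^2 - 4w = (w + 4)(-w^2 - w).
So |(-w^3 - 5w^2 - 4w)| = |w + 4|·|-w^2 - w|.
Require δ ≤ 1. Then |w + 4| < 1 gives |w| < 5, and by the triangle inequality |-w^2 - w| ≤ 5^2 + 5 = 30.
Hence |(-w^3 - 5w^2 - 4w)| ≤ 30|w + 4| < ε provided |w + 4| < ε/30.
Choosing δ = min(1, ε/30) ensures both conditions, hence |(-w^3 - 5w^2 - 4w)| < ε.

δ = min(1, ε/30)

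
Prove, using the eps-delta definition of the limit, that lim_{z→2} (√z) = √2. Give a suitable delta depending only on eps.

delta = min(2, √2·eps)

Let eps > 0. We want delta > 0 such that 0 < |z − 2| < delta implies |√z − √2| < eps.
Multiplying by the conjugate, |√z − √2| = |z − 2|/(√z + √2).
Restrict delta ≤ 2 so that |z − 2| < 2 forces z > 0, and then √z + √2 > √2.
Hence |√z − √2| < |z − 2|/√2, which is < eps once |z − 2| < √2·eps.
Take delta = min(2, √2·eps). If 0 < |z − 2| < delta then z > 0 and |√z − √2| < |z − 2|/√2 < eps.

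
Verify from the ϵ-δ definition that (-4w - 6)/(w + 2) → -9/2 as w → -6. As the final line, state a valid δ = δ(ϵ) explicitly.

δ = min(2, 4ϵ)

Fix ϵ > 0. We want δ > 0 with 0 < |w + 6| < δ ⇒ |(-4w - 6)/(w + 2) + 9/2| < ϵ.
Combining over a common denominator, (-4w - 6)/(w + 2) + 9/2 = [(-4w - 6)·(-4) − 18·(w + 2)] / [(-4)·(w + 2)] = -2(w + 6) / ((-4)(w + 2)).
So |(-4w - 6)/(w + 2) + 9/2| = 2|w + 6| / (4·|w + 2|).
Restrict δ ≤ 2. Then |w + 6| < 2 gives |w + 2| = |(w + 6) + (-4)| ≥ 4 − 2 = 2.
Hence |(-4w - 6)/(w + 2) + 9/2| < 2|w + 6|/(4·2) = (1/4)|w + 6|, which is < ϵ once |w + 6| < 4ϵ.
Take δ = min(2, 4ϵ). Then 0 < |w + 6| < δ forces both bounds, so |(-4w - 6)/(w + 2) + 9/2| < ϵ.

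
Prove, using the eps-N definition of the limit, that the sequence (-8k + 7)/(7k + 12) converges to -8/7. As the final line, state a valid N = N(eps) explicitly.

N = (145/49)/eps

Suppose eps > 0. For k ≥ 1, |(-8k + 7)/(7k + 12) + 8/7| = |145|/(7(7k + 12)) = 145/(7(7k + 12)).
Since 7k + 12 ≥ 7k for k ≥ 1, this is ≤ 145/(7·7k) = (145/49)/k.
So |(-8k + 7)/(7k + 12) + 8/7| < eps whenever k > (145/49)/eps.
Take N = (145/49)/eps. If k > N then |(-8k + 7)/(7k + 12) + 8/7| ≤ (145/49)/k < eps.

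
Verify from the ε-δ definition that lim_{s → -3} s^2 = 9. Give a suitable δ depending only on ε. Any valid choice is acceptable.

δ = min(2, ε/8)

Let ε > 0. We seek δ > 0 with 0 < |s + 3| < δ ⇒ |s^2 − 9| < ε.
Factor: s^2 − 9 = (s + 3)(s - 3), so |s^2 − 9| = |s + 3|·|s - 3|.
Impose δ ≤ 2 so that |s| < 5; then |s - 3| ≤ 8.
Hence |s^2 − 9| ≤ 8|s + 3|, which is < ε once |s + 3| < ε/8.
Take δ = min(2, ε/8). If 0 < |s + 3| < δ then both bounds hold and |s^2 − 9| ≤ 8|s + 3| < 8·(ε/8) = ε.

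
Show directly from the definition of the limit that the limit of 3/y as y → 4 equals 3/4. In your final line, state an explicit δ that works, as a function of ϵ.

δ = min(2, (8/3)ϵ)

Fix ϵ > 0. We seek δ > 0 such that 0 < |y − 4| < δ implies |3/y − (3/4)| < ϵ.
|3/y − (3/4)| = 3·|4 − y|/(4·|y|) = 3|y − 4|/(4|y|).
Restrict δ ≤ 2. Then |y − 4| < 2 gives |y| > 2, so 4|y| > 8.
Then |3/y − (3/4)| < 3|y − 4|/8, which is < ϵ when |y − 4| < (8/3)ϵ.
Take δ = min(2, (8/3)ϵ). Then 0 < |y − 4| < δ gives both |y − 4| < 2 and |y − 4| < (8/3)ϵ, so |3/y − (3/4)| < ϵ.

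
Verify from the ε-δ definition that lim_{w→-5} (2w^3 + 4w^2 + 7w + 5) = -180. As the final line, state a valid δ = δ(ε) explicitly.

Let ε > 0. We want δ > 0 such that 0 < |w + 5| < δ implies |(2w^3 + 4w^2 + 7w + 5) + 180| < ε.
(2w^3 + 4w^2 + 7w + 5) + 180 = 2w^3 + 4w^2 + 7w + 185 = (w + 5)(2w^2 - 6w + 37).
So |(2w^3 + 4w^2 + 7w + 5) + 180| = |w + 5|·|2w^2 - 6w + 37|.
Require δ ≤ 2. Then |w + 5| < 2 gives |w| < 7, and by the triangle inequality |2w^2 - 6w + 37| ≤ 2·7^2 + 6·7 + 37 = 177.
Hence |(2w^3 + 4w^2 + 7w + 5) + 180| ≤ 177|w + 5| < ε provided |w + 5| < ε/177.
Choosing δ = min(2, ε/177) ensures both conditions, hence |(2w^3 + 4w^2 + 7w + 5) + 180| < ε.

δ = min(2, ε/177)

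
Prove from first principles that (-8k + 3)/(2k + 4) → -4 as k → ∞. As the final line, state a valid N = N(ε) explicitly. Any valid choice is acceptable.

Fix ε > 0. For k ≥ 1, |(-8k + 3)/(2k + 4) + 4| = |38|/(2(2k + 4)) = 38/(2(2k + 4)).
Since 2k + 4 ≥ 2k for k ≥ 1, this is ≤ 38/(2·2k) = (19/2)/k.
So |(-8k + 3)/(2k + 4) + 4| < ε whenever k > (19/2)/ε.
Take N = (19/2)/ε. If k > N then |(-8k + 3)/(2k + 4) + 4| ≤ (19/2)/k < ε.

N = (19/2)/ε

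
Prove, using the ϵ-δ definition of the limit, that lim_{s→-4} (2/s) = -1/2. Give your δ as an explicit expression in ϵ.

Let ϵ > 0. We seek δ > 0 such that 0 < |s + 4| < δ implies |2/s + 1/2| < ϵ.
|2/s + 1/2| = 2·|-4 − s|/(4·|s|) = 2|s + 4|/(4|s|).
Require δ ≤ 2 so that |s| > 4 − 2 = 2, hence 4|s| > 8.
Then |2/s + 1/2| < 2|s + 4|/8, which is < ϵ when |s + 4| < 4ϵ.
Take δ = min(2, 4ϵ). Then 0 < |s + 4| < δ gives both |s + 4| < 2 and |s + 4| < 4ϵ, so |2/s + 1/2| < ϵ.

δ = min(2, 4ϵ)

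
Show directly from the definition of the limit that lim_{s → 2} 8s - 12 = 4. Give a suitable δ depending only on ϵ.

δ = ϵ/8

Let ϵ > 0. We need δ > 0 so that 0 < |s − 2| < δ implies |(8s - 12) − 4| < ϵ.
Since (8s - 12) − 4 = 8(s − 2), we have |(8s - 12) − 4| = 8|s − 2|.
So 8|s − 2| < ϵ exactly when |s − 2| < ϵ/8.
Choosing δ = ϵ/8 gives |(8s - 12) − 4| = 8|s − 2| < ϵ whenever |s − 2| < δ.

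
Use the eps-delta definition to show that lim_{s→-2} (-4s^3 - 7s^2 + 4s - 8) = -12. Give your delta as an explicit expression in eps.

delta = min(1, eps/41)

Let eps > 0. We want delta > 0 such that 0 < |s + 2| < delta implies |(-4s^3 - 7s^2 + 4s - 8) + 12| < eps.
(-4s^3 - 7s^2 + 4s - 8) + 12 = -4s^3 - 7s^2 + 4s + 4 = (s + 2)(-4s^2 + s + 2).
So |(-4s^3 - 7s^2 + 4s - 8) + 12| = |s + 2|·|-4s^2 + s + 2|.
Require delta ≤ 1. Then |s + 2| < 1 gives |s| < 3, and by the triangle inequality |-4s^2 + s + 2| ≤ 4·3^2 + 3 + 2 = 41.
Hence |(-4s^3 - 7s^2 + 4s - 8) + 12| ≤ 41|s + 2| < eps provided |s + 2| < eps/41.
Choosing delta = min(1, eps/41) ensures both conditions, hence |(-4s^3 - 7s^2 + 4s - 8) + 12| < eps.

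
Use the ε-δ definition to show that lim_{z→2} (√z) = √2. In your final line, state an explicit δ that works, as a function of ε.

δ = min(2, √2·ε)

Let ε > 0 be given. We want δ > 0 such that 0 < |z − 2| < δ implies |√z − √2| < ε.
Multiplying by the conjugate, |√z − √2| = |z − 2|/(√z + √2).
Restrict δ ≤ 2 so that |z − 2| < 2 forces z > 0, and then √z + √2 > √2.
Hence |√z − √2| < |z − 2|/√2, which is < ε once |z − 2| < √2·ε.
Take δ = min(2, √2·ε). If 0 < |z − 2| < δ then z > 0 and |√z − √2| < |z − 2|/√2 < ε.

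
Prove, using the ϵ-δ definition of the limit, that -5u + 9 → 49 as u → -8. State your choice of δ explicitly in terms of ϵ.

Let ϵ > 0. We need δ > 0 so that 0 < |u + 8| < δ implies |(-5u + 9) − 49| < ϵ.
|(-5u + 9) − 49| = |-5u - 40| = 5|u + 8|.
Thus it suffices that |u + 8| < ϵ/5.
Take δ = ϵ/5. If 0 < |u + 8| < δ then |(-5u + 9) − 49| = 5|u + 8| < 5·(ϵ/5) = ϵ.

δ = ϵ/5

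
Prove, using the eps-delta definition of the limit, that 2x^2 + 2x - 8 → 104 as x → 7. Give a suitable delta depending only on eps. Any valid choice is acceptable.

delta = min(2, eps/34)

Suppose eps > 0. We want delta > 0 such that 0 < |x − 7| < delta implies |(2x^2 + 2x - 8) − 104| < eps.
(2x^2 + 2x - 8) − 104 = 2x^2 + 2x - 112 = (x − 7)(2x + 16).
So |(2x^2 + 2x - 8) − 104| = |x − 7|·|2x + 16|.
Assume first that |x − 7| < 2, so |x| < 9. Then |2x + 16| ≤ 2·9 + 16 = 34.
Hence |(2x^2 + 2x - 8) − 104| ≤ 34|x − 7| < eps provided |x − 7| < eps/34.
Choosing delta = min(2, eps/34) ensures both conditions, hence |(2x^2 + 2x - 8) − 104| < eps.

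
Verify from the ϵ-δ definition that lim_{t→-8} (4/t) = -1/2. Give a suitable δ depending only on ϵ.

Let ϵ > 0 be given. We seek δ > 0 such that 0 < |t + 8| < δ implies |4/t + 1/2| < ϵ.
|4/t + 1/2| = 4·|-8 − t|/(8·|t|) = 4|t + 8|/(8|t|).
Require δ ≤ 4 so that |t| > 8 − 4 = 4, hence 8|t| > 32.
Then |4/t + 1/2| < 4|t + 8|/32, which is < ϵ when |t + 8| < 8ϵ.
Take δ = min(4, 8ϵ). Then 0 < |t + 8| < δ gives both |t + 8| < 4 and |t + 8| < 8ϵ, so |4/t + 1/2| < ϵ.

δ = min(4, 8ϵ)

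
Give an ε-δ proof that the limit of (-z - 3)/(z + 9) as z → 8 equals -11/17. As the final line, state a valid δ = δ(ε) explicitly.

Let ε > 0. We want δ > 0 with 0 < |z − 8| < δ ⇒ |(-z - 3)/(z + 9) + 11/17| < ε.
Combining over a common denominator, (-z - 3)/(z + 9) + 11/17 = [(-z - 3)·17 − (-11)·(z + 9)] / [17·(z + 9)] = -6(z − 8) / (17(z + 9)).
So |(-z - 3)/(z + 9) + 11/17| = 6|z − 8| / (17·|z + 9|).
Require δ ≤ 17/2, so |z + 9| ≥ |17| − |z − 8| > 17 − 17/2 = 17/2.
Hence |(-z - 3)/(z + 9) + 11/17| < 6|z − 8|/(17·(17/2)) = (12/289)|z − 8|, which is < ε once |z − 8| < (289/12)ε.
Take δ = min(17/2, (289/12)ε). Then 0 < |z − 8| < δ forces both bounds, so |(-z - 3)/(z + 9) + 11/17| < ε.

δ = min(17/2, (289/12)ε)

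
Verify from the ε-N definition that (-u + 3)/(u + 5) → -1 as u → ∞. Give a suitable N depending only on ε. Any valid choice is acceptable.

N = 8/ε

Fix ε > 0. We seek N > 0 such that u > N implies |(-u + 3)/(u + 5) + 1| < ε.
(-u + 3)/(u + 5) + 1 = ((-u + 3) − (-1)(u + 5)) / ((u + 5)) = 8/((u + 5)).
For u > 0 we have u + 5 > u, so |(-u + 3)/(u + 5) + 1| = 8/((u + 5)) < 8/(u) = 8/u.
Thus |(-u + 3)/(u + 5) + 1| < ε whenever u > 8/ε.
Take N = 8/ε. If u > N then |(-u + 3)/(u + 5) + 1| < 8/u < ε.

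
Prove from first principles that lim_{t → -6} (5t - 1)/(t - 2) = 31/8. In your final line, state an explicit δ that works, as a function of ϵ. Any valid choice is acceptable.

δ = min(4, (32/9)ϵ)

Suppose ϵ > 0. We want δ > 0 with 0 < |t + 6| < δ ⇒ |(5t - 1)/(t - 2) − (31/8)| < ϵ.
Combining over a common denominator, (5t - 1)/(t - 2) − (31/8) = [(5t - 1)·(-8) − (-31)·(t - 2)] / [(-8)·(t - 2)] = -9(t + 6) / ((-8)(t - 2)).
So |(5t - 1)/(t - 2) − (31/8)| = 9|t + 6| / (8·|t − 2|).
Restrict δ ≤ 4. Then |t + 6| < 4 gives |t − 2| = |(t + 6) + (-8)| ≥ 8 − 4 = 4.
Hence |(5t - 1)/(t - 2) − (31/8)| < 9|t + 6|/(8·4) = (9/32)|t + 6|, which is < ϵ once |t + 6| < (32/9)ϵ.
Take δ = min(4, (32/9)ϵ). Then 0 < |t + 6| < δ forces both bounds, so |(5t - 1)/(t - 2) − (31/8)| < ϵ.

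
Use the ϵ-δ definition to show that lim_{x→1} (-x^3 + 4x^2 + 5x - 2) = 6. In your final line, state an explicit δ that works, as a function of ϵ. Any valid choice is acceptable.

δ = min(1, ϵ/18)

Let ϵ > 0 be given. We want δ > 0 such that 0 < |x − 1| < δ implies |(-x^3 + 4x^2 + 5x - 2) − 6| < ϵ.
(-x^3 + 4x^2 + 5x - 2) − 6 = -x^3 + 4x^2 + 5x - 8 = (x − 1)(-x^2 + 3x + 8).
So |(-x^3 + 4x^2 + 5x - 2) − 6| = |x − 1|·|-x^2 + 3x + 8|.
Require δ ≤ 1. Then |x − 1| < 1 gives |x| < 2, and by the triangle inequality |-x^2 + 3x + 8| ≤ 2^2 + 3·2 + 8 = 18.
Hence |(-x^3 + 4x^2 + 5x - 2) − 6| ≤ 18|x − 1| < ϵ provided |x − 1| < ϵ/18.
Take δ = min(1, ϵ/18). Then 0 < |x − 1| < δ gives both |x − 1| < 1 and |x − 1| < ϵ/18, so |(-x^3 + 4x^2 + 5x - 2) − 6| < ϵ.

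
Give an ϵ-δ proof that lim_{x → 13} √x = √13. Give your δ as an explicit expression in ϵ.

Let ϵ > 0 be given. We want δ > 0 such that 0 < |x − 13| < δ implies |√x − √13| < ϵ.
Rationalise: √x − √13 = (x − 13)/(√x + √13), so |√x − √13| = |x − 13|/(√x + √13).
Restrict δ ≤ 13 so that |x − 13| < 13 forces x > 0, and then √x + √13 > √13.
Hence |√x − √13| < |x − 13|/√13, which is < ϵ once |x − 13| < √13·ϵ.
Take δ = min(13, √13·ϵ). If 0 < |x − 13| < δ then x > 0 and |√x − √13| < |x − 13|/√13 < ϵ.

δ = min(13, √13·ϵ)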